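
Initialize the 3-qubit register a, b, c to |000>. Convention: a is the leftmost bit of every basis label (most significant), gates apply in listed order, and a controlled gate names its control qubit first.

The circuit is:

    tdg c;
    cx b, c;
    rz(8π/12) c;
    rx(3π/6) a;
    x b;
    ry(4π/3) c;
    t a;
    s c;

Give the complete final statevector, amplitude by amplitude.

The final amplitudes are 0 on |000>, 0 on |001>, sqrt(2)*exp(2*I*pi/3)/4 on |010>, sqrt(6)*exp(I*pi/6)/4 on |011>, 0 on |100>, 0 on |101>, sqrt(2)*exp(5*I*pi/12)/4 on |110>, -sqrt(6)*exp(11*I*pi/12)/4 on |111>.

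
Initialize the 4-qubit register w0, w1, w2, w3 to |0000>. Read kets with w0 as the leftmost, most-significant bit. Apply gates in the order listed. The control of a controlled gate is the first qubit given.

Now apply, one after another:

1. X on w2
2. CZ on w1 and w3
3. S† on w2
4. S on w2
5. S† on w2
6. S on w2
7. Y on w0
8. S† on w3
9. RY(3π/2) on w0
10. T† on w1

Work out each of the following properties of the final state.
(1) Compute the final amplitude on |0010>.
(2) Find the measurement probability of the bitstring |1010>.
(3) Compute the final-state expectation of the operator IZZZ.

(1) The amplitude on |0010> is -sqrt(2)*I/2.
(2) The probability of measuring |1010> is 1/2.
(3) In the final state, IZZZ has expectation -1.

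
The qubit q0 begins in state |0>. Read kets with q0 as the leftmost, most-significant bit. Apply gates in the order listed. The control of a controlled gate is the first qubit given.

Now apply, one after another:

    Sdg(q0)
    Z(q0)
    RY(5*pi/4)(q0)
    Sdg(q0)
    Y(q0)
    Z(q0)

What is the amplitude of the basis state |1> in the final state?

The final state's coefficient on |1> equals I*sqrt(2 - sqrt(2))/2.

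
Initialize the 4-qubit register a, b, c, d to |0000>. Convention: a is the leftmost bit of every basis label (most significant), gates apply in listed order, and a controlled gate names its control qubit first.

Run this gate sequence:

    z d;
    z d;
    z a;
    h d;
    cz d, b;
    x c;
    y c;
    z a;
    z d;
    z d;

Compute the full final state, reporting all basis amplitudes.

The final amplitudes are -sqrt(2)*I/2 on |0000>, -sqrt(2)*I/2 on |0001>, and 0 on every other basis state.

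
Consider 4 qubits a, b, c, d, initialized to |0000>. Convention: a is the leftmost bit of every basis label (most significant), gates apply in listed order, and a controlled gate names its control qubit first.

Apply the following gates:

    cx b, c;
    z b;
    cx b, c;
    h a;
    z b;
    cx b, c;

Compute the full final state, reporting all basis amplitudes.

The final amplitudes are sqrt(2)/2 on |0000>, sqrt(2)/2 on |1000>, and 0 on every other basis state.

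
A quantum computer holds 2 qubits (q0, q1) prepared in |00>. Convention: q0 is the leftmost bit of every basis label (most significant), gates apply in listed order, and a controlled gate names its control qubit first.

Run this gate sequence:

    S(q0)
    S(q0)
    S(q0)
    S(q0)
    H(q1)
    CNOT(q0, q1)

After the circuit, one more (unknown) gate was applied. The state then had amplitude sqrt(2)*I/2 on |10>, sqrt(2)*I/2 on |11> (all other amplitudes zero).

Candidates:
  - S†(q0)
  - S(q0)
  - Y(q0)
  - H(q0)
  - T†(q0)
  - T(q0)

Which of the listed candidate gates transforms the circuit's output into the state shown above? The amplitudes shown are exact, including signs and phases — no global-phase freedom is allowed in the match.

The unique candidate consistent with the amplitudes is Y(q0). Key observation: gates 1-4 undo each other exactly, leaving only the rest of the circuit to track.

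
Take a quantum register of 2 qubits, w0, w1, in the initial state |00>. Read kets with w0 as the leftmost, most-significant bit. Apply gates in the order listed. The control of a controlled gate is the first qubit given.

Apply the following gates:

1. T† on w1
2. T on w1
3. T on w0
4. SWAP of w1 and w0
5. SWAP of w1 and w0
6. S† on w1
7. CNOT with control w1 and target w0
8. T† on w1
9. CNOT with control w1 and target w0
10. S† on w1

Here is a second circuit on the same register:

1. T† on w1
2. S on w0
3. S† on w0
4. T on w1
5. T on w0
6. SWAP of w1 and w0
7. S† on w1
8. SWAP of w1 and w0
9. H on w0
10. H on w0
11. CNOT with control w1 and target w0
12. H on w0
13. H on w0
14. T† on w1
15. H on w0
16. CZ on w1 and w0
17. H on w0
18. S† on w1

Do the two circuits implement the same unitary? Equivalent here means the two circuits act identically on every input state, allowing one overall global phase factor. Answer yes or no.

No: there is an input state on which the two circuits produce genuinely different outputs (not merely differing by a phase).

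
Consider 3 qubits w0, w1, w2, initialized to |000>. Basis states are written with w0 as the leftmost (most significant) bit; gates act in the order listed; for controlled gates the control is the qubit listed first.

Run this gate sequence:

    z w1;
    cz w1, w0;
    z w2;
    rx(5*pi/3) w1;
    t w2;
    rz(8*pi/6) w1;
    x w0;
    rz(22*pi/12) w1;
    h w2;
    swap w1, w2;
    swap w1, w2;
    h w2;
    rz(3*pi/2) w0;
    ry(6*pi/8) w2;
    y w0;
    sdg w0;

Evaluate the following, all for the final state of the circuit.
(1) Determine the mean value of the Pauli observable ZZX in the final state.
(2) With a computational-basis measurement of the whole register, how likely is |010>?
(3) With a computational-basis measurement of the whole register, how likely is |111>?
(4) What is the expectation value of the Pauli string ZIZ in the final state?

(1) The expectation value of ZZX is sqrt(2)/4. Key observation: the block from step 9 through step 12 cancels to the identity and can be dropped.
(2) A full measurement returns |010> with probability 1/8 - sqrt(2)/16.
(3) The probability of measuring |111> is 0.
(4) In the final state, ZIZ has expectation -sqrt(2)/2.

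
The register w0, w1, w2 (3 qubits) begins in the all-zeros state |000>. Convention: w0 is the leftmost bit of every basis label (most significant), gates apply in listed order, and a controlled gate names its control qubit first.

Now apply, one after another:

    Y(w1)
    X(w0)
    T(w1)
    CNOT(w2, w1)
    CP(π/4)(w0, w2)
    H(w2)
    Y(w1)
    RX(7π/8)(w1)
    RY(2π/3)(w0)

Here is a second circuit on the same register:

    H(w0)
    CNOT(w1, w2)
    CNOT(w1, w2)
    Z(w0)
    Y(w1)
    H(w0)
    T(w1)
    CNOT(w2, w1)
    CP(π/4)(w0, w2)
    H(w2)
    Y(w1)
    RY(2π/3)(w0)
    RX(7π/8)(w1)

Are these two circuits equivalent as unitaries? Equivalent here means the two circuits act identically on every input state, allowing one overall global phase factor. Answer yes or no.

Yes, they are equivalent — the unitaries differ by at most a global phase.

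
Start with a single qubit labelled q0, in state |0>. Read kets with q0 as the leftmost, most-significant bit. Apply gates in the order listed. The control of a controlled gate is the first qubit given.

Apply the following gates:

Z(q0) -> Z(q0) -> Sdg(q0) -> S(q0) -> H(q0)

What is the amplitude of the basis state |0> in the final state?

The final state's coefficient on |0> equals sqrt(2)/2.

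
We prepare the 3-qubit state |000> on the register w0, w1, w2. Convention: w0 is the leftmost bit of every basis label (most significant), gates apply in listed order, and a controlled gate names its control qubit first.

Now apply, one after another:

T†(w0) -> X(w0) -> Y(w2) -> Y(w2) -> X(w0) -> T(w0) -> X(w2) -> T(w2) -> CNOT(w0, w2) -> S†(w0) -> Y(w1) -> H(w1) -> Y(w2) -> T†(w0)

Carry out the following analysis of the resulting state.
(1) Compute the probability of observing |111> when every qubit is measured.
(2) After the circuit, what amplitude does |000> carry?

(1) A full measurement returns |111> with probability 0. Key observation: steps 1-6 multiply out to the identity, so the circuit reduces to the remaining gates.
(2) The amplitude on |000> is sqrt(2)*exp(I*pi/4)/2.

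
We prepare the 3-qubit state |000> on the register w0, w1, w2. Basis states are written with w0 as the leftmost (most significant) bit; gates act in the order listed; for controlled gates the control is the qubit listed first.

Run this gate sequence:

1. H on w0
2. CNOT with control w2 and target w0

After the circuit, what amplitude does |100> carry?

|100> carries amplitude sqrt(2)/2 in the final state.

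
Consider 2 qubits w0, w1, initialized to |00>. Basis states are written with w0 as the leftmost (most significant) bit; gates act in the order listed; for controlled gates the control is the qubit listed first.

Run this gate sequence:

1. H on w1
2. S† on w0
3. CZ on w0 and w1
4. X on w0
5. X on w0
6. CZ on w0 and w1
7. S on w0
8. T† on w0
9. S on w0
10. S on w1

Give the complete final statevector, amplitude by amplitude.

The resulting statevector has amplitude sqrt(2)/2 on |00>, sqrt(2)*I/2 on |01>, 0 on |10>, 0 on |11>. Key observation: steps 2-7 multiply out to the identity, so the circuit reduces to the remaining gates.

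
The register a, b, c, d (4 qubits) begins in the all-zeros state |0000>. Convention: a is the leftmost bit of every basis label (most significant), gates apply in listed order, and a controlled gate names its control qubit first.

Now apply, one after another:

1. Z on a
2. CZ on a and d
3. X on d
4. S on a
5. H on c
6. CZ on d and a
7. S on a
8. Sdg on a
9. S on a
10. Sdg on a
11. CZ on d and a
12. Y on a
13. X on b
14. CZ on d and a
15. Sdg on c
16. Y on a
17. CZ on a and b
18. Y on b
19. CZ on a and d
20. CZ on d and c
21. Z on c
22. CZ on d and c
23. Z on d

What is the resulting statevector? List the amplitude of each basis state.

The resulting statevector has amplitude -sqrt(2)*I/2 on |0001>, sqrt(2)/2 on |0011>, and 0 on every other basis state. Key observation: the block from step 6 through step 11 cancels to the identity and can be dropped.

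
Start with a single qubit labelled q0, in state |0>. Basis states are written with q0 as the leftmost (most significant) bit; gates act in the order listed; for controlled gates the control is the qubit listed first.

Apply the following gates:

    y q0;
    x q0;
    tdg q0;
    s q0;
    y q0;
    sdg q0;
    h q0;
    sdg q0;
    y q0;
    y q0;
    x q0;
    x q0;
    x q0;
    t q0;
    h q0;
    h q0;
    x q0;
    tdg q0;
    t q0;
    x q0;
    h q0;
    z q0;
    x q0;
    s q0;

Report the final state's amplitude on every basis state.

The final amplitudes are 1/2 + exp(3*I*pi/4)/2 on |0>, -I/2 - exp(I*pi/4)/2 on |1>. Key observation: gates 16-21 undo each other exactly, leaving only the rest of the circuit to track.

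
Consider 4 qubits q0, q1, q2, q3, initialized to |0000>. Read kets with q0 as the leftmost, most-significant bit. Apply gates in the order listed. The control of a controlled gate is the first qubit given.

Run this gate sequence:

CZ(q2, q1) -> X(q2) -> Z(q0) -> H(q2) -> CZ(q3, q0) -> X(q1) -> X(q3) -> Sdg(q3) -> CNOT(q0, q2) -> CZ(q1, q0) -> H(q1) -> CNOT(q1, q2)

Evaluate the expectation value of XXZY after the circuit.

The observable XXZY averages to 0.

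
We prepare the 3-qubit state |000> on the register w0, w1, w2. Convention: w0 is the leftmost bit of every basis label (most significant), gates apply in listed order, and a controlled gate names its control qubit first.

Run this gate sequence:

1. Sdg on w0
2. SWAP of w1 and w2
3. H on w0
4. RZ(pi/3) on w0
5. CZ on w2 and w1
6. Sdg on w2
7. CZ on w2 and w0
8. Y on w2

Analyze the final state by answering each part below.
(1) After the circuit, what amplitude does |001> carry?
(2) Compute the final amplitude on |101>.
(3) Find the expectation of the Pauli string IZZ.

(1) |001> carries amplitude sqrt(2)*exp(I*pi/3)/2 in the final state.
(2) The amplitude on |101> is sqrt(2)*exp(2*I*pi/3)/2.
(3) In the final state, IZZ has expectation -1.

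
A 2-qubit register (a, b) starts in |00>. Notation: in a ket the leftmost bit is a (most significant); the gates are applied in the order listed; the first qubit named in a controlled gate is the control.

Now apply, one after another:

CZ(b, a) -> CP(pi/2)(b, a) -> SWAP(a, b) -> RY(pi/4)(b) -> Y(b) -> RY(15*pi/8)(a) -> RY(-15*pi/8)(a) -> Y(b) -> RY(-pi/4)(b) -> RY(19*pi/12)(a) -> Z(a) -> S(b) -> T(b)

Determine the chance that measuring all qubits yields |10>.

The probability of measuring |10> is -sqrt(3)*sqrt(1/2 - sqrt(2)/4)*sqrt(sqrt(2)/4 + 1/2)*cos(pi/16)**4/2 - sqrt(3)*sqrt(1/2 - sqrt(2)/4)*sqrt(sqrt(2)/4 + 1/2)*sin(pi/16)**2*cos(pi/16)**2 - sqrt(3)*sqrt(1/2 - sqrt(2)/4)*sqrt(sqrt(2)/4 + 1/2)*sin(pi/16)**4/2 + sqrt(2)*sin(pi/16)**4/8 + sin(pi/16)**4/2 + sqrt(2)*sin(pi/16)**2*cos(pi/16)**2/4 + sin(pi/16)**2*cos(pi/16)**2 + sqrt(2)*cos(pi/16)**4/8 + cos(pi/16)**4/2. Key observation: the block from step 4 through step 9 cancels to the identity and can be dropped.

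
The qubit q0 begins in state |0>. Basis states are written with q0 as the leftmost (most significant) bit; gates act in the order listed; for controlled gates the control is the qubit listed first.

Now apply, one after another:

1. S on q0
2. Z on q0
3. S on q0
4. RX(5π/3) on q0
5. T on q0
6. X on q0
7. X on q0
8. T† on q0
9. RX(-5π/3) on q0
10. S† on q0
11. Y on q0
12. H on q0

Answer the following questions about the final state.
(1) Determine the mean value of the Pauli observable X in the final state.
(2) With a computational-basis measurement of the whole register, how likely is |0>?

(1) The observable X averages to -1. Key observation: steps 3-10 multiply out to the identity, so the circuit reduces to the remaining gates.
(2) A full measurement returns |0> with probability 1/2.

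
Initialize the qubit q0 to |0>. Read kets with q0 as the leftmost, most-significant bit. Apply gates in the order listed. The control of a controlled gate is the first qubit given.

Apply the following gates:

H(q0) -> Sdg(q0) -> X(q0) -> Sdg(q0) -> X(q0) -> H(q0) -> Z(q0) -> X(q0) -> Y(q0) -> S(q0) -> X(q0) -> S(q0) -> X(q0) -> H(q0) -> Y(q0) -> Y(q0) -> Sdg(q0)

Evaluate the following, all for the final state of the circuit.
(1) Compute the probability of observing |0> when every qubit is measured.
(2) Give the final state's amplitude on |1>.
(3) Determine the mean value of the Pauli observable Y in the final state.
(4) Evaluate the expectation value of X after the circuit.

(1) The probability of measuring |0> is 1/2.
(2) The final state's coefficient on |1> equals -sqrt(2)/2.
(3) In the final state, Y has expectation -1.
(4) The observable X averages to 0.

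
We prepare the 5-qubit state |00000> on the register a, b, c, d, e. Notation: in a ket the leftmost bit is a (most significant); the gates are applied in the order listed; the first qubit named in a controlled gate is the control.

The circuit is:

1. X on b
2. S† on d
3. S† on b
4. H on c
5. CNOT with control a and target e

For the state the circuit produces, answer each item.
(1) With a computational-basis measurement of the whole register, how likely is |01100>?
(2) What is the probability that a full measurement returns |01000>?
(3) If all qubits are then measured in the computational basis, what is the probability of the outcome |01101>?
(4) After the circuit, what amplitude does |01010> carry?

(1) Outcome |01100> occurs with probability 1/2.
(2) The probability of measuring |01000> is 1/2.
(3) The probability of measuring |01101> is 0.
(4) The amplitude on |01010> is 0.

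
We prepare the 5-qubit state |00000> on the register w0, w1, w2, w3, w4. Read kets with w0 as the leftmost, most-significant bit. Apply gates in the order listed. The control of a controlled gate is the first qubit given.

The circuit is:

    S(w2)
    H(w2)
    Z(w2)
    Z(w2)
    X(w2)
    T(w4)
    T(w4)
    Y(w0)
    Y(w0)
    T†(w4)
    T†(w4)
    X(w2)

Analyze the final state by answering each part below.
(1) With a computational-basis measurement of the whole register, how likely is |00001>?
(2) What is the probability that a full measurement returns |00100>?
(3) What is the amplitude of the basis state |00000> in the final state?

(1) Outcome |00001> occurs with probability 0. Key observation: gates 5-12 undo each other exactly, leaving only the rest of the circuit to track.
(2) A full measurement returns |00100> with probability 1/2.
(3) The final state's coefficient on |00000> equals sqrt(2)/2.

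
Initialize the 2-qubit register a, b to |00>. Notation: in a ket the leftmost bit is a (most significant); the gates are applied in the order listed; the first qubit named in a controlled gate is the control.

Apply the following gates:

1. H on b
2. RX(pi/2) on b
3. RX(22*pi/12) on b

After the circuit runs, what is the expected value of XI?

In the final state, XI has expectation 0.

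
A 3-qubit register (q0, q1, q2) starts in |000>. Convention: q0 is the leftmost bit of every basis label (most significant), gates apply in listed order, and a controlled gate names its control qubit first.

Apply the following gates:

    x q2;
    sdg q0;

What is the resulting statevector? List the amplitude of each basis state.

After the circuit, the state carries amplitude 1 on |001>, and 0 on every other basis state.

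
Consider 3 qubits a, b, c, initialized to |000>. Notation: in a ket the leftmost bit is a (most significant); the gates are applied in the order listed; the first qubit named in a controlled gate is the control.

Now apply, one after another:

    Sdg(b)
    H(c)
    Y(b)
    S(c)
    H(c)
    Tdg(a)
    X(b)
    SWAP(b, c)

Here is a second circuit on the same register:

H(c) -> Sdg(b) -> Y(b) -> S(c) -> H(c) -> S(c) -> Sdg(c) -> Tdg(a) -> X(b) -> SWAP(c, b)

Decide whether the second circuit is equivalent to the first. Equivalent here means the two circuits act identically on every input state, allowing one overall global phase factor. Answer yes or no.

Yes: on every input state the two circuits agree up to one overall phase factor.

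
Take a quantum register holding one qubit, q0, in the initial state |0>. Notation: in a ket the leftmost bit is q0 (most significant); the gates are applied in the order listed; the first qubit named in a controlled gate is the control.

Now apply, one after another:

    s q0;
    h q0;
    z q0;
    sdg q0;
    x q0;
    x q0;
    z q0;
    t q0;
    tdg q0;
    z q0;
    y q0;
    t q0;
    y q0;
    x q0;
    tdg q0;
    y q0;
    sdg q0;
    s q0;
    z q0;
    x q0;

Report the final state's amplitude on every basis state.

The final amplitudes are sqrt(2)/2 on |0>, -sqrt(2)*I/2 on |1>.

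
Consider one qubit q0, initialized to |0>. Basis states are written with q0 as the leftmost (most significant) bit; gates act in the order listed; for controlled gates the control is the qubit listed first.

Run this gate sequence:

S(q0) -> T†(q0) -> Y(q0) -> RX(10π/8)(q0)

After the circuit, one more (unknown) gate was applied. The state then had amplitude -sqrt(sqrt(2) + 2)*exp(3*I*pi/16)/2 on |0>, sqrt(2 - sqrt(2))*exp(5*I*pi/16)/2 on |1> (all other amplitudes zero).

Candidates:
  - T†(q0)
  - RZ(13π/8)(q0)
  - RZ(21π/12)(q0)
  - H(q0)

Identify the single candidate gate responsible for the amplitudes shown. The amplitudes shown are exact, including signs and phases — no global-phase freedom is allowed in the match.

It was RZ(13π/8)(q0) that produced the state shown.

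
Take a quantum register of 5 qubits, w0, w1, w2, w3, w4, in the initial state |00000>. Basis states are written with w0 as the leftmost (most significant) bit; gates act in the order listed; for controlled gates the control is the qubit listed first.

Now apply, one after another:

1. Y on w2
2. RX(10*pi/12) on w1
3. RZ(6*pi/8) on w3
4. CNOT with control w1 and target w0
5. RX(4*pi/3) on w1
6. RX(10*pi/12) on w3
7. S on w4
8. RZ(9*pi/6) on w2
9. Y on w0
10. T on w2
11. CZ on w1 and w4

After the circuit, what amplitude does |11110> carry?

|11110> carries amplitude sqrt(3)*exp(5*I*pi/8)/8 in the final state.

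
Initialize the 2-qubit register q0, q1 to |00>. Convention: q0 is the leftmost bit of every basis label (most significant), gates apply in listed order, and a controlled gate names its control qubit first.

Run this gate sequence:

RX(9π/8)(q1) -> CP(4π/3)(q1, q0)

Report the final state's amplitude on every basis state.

After the circuit, the state carries amplitude -sin(pi/16) on |00>, -I*cos(pi/16) on |01>, 0 on |10>, 0 on |11>.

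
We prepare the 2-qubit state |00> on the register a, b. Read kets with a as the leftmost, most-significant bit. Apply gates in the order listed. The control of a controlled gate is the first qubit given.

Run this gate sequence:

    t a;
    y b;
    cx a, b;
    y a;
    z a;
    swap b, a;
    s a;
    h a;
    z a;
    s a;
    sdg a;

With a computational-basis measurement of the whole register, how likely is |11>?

The probability of measuring |11> is 1/2.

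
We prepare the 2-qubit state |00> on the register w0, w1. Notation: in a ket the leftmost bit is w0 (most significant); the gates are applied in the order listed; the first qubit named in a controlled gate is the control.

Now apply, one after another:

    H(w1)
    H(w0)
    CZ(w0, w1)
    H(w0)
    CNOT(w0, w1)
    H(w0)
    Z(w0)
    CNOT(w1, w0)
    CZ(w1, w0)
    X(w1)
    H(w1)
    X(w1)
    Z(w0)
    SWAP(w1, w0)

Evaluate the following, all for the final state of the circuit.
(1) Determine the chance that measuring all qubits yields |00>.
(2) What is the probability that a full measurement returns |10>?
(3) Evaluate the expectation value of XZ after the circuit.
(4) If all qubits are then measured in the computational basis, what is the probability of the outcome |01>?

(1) Outcome |00> occurs with probability 1/2.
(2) The probability of measuring |10> is 1/2.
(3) The expectation value of XZ is -1.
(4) The probability of measuring |01> is 0.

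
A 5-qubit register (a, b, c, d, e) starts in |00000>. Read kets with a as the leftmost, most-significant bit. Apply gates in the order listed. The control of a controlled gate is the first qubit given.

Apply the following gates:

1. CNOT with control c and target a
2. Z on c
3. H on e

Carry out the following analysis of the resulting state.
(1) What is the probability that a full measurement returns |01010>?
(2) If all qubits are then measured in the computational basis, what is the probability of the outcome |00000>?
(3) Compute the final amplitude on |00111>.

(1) The probability of measuring |01010> is 0.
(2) Outcome |00000> occurs with probability 1/2.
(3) |00111> carries amplitude 0 in the final state.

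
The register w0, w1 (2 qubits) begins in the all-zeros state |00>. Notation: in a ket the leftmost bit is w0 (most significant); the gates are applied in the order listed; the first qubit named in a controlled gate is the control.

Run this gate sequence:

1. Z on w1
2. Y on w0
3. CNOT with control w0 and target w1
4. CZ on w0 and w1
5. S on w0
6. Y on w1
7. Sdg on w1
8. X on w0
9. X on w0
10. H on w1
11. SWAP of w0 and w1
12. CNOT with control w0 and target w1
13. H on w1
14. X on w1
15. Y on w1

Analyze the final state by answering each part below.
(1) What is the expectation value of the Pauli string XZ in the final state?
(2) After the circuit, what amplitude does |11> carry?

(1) The expectation value of XZ is 1.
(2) |11> carries amplitude 1/2 in the final state.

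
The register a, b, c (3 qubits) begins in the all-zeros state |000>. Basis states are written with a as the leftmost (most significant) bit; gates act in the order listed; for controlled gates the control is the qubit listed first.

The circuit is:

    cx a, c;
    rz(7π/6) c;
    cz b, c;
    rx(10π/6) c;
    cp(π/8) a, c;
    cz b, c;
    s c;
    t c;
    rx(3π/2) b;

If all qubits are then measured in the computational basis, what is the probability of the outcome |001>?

Outcome |001> occurs with probability 1/8.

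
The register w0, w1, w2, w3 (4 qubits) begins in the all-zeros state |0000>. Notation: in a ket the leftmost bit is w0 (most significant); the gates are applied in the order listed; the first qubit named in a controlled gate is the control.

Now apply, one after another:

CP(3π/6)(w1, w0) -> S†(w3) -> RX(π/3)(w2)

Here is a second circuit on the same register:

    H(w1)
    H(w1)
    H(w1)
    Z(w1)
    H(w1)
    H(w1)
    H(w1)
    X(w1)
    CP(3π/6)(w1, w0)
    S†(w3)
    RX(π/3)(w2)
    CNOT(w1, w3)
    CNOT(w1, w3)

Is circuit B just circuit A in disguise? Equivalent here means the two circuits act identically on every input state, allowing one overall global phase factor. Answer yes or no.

Yes, they are equivalent — the unitaries differ by at most a global phase.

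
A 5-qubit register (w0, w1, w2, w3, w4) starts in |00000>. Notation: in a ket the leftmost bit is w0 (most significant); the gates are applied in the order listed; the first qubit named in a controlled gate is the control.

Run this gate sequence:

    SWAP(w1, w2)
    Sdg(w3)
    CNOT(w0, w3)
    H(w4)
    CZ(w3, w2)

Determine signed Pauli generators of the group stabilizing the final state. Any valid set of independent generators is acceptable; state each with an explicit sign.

One valid set of independent stabilizer generators is +IIIIX, +ZIIII, +IZIII, +IIZII, +IIIZI (any independent generating set of the same group is equally correct).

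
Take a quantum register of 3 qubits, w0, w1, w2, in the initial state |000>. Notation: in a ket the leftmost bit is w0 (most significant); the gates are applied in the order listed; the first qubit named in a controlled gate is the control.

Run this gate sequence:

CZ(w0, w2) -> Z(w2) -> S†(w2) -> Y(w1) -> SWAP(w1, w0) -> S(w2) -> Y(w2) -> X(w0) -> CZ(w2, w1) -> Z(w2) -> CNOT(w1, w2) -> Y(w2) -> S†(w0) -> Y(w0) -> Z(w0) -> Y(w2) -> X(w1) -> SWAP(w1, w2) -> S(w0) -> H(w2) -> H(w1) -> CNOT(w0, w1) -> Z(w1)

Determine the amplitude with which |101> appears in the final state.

The final state's coefficient on |101> equals 1/2.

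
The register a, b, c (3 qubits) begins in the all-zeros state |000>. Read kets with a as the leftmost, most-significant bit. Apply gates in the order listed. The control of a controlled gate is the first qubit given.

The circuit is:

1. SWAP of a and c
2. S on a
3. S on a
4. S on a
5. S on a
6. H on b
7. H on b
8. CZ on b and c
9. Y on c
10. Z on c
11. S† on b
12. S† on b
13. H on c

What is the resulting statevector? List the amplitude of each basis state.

The final amplitudes are -sqrt(2)*I/2 on |000>, sqrt(2)*I/2 on |001>, and 0 on every other basis state. Key observation: steps 2-5 multiply out to the identity, so the circuit reduces to the remaining gates.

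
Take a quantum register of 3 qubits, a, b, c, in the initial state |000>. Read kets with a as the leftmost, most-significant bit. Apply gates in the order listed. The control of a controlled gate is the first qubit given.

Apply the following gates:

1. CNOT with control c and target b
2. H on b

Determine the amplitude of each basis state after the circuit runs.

After the circuit, the state carries amplitude sqrt(2)/2 on |000>, sqrt(2)/2 on |010>, and 0 on every other basis state.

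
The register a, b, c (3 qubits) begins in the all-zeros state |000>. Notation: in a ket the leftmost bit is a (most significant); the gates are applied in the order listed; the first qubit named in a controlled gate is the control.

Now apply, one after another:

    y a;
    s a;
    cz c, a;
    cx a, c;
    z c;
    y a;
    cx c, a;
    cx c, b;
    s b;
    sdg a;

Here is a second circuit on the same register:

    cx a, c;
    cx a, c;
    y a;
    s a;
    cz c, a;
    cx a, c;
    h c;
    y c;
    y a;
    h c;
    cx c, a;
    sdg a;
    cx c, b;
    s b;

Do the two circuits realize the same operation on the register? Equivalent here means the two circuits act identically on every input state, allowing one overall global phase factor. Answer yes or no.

No, they are not equivalent — no single phase factor reconciles the two unitaries.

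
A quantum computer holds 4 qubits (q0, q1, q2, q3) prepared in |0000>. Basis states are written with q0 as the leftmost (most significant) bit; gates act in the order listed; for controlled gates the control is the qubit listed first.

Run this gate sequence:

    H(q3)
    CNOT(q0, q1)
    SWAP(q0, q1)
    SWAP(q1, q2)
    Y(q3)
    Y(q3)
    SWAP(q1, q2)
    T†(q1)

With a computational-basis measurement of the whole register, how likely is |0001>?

The probability of measuring |0001> is 1/2. Key observation: steps 4-7 multiply out to the identity, so the circuit reduces to the remaining gates.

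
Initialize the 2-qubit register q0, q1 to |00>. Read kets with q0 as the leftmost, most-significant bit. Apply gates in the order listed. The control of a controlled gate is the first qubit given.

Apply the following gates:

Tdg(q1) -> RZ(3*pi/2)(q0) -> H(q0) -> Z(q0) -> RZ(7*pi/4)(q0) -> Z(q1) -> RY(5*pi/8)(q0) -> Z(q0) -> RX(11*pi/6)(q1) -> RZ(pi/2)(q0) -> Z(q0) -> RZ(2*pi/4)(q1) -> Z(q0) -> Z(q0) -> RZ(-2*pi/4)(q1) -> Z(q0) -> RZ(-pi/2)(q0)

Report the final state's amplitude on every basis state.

The final amplitudes are -sqrt(3)*exp(3*I*pi/8)*cos(5*pi/16)/4 - sqrt(3)*exp(I*pi/8)*sin(5*pi/16)/4 - exp(3*I*pi/8)*cos(5*pi/16)/4 - exp(I*pi/8)*sin(5*pi/16)/4 on |00>, -sqrt(3)*I*exp(I*pi/8)*sin(5*pi/16)/4 - sqrt(3)*I*exp(3*I*pi/8)*cos(5*pi/16)/4 + I*exp(3*I*pi/8)*cos(5*pi/16)/4 + I*exp(I*pi/8)*sin(5*pi/16)/4 on |01>, -sqrt(3)*exp(I*pi/8)*cos(5*pi/16)/4 - exp(I*pi/8)*cos(5*pi/16)/4 + exp(3*I*pi/8)*sin(5*pi/16)/4 + sqrt(3)*exp(3*I*pi/8)*sin(5*pi/16)/4 on |10>, -sqrt(3)*I*exp(I*pi/8)*cos(5*pi/16)/4 - I*exp(3*I*pi/8)*sin(5*pi/16)/4 + I*exp(I*pi/8)*cos(5*pi/16)/4 + sqrt(3)*I*exp(3*I*pi/8)*sin(5*pi/16)/4 on |11>. Key observation: steps 10-17 multiply out to the identity, so the circuit reduces to the remaining gates.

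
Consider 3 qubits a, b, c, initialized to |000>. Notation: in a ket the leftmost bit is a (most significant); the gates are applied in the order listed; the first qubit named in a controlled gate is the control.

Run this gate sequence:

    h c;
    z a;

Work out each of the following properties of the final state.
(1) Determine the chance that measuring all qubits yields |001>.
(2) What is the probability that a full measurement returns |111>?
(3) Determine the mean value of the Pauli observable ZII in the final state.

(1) Outcome |001> occurs with probability 1/2.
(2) The probability of measuring |111> is 0.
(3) In the final state, ZII has expectation 1.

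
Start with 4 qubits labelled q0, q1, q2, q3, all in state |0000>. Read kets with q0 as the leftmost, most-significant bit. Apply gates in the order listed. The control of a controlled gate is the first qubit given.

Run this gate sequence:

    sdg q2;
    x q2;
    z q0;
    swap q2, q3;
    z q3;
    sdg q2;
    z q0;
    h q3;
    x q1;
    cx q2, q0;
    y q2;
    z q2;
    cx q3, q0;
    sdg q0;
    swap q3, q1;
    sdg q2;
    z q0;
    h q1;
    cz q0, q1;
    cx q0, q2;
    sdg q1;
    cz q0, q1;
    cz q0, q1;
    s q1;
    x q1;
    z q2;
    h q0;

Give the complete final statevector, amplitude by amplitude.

The resulting statevector has amplitude 0 on |0000>, -sqrt(2)*I/4 on |0001>, 0 on |0010>, -sqrt(2)/4 on |0011>, 0 on |0100>, -sqrt(2)*I/4 on |0101>, 0 on |0110>, -sqrt(2)/4 on |0111>, 0 on |1000>, sqrt(2)*I/4 on |1001>, 0 on |1010>, -sqrt(2)/4 on |1011>, 0 on |1100>, sqrt(2)*I/4 on |1101>, 0 on |1110>, -sqrt(2)/4 on |1111>. Key observation: steps 21-24 multiply out to the identity, so the circuit reduces to the remaining gates.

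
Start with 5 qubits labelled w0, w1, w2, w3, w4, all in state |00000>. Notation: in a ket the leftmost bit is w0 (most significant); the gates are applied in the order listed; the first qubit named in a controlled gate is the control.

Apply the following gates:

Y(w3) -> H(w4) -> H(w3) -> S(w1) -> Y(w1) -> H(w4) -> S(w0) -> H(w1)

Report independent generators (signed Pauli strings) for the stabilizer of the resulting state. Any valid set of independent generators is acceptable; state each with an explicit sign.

The final state is stabilized by the group generated by -IXIII, -IIIXI, +ZIIII, +IIZII, +IIIIZ; other independent generating sets are equally valid.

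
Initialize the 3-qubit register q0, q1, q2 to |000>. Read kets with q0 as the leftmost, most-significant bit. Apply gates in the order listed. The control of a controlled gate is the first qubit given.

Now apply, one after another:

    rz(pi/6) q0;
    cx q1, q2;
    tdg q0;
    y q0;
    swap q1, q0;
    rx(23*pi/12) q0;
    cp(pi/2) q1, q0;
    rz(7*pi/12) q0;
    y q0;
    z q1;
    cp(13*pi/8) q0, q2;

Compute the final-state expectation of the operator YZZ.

The expectation value of YZZ is 1/4.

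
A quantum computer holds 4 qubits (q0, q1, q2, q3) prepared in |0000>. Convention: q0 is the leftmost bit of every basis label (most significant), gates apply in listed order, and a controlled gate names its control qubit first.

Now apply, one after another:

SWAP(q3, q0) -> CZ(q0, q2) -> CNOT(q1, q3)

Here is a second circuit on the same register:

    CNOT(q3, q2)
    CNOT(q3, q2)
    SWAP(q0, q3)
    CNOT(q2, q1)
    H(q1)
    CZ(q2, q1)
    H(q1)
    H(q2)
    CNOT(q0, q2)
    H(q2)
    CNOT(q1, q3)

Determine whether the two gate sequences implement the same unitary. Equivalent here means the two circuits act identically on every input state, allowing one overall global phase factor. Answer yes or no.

Yes: on every input state the two circuits agree up to one overall phase factor.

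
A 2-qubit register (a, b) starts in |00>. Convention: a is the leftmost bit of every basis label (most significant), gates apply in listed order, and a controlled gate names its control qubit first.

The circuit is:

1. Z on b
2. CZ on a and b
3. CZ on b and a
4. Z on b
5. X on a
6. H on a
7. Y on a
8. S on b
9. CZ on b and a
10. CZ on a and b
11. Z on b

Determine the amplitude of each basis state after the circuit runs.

The final amplitudes are sqrt(2)*I/2 on |00>, 0 on |01>, sqrt(2)*I/2 on |10>, 0 on |11>.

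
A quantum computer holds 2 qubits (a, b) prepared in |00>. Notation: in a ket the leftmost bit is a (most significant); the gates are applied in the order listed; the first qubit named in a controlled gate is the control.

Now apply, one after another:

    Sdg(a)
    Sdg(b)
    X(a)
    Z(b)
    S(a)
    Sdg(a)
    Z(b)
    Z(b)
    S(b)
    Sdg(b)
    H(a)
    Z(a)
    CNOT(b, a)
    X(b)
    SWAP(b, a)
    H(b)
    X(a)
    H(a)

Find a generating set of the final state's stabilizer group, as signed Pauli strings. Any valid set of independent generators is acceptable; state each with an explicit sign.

One valid set of independent stabilizer generators is +XI, +IZ (any independent generating set of the same group is equally correct). Key observation: the block from step 4 through step 7 cancels to the identity and can be dropped.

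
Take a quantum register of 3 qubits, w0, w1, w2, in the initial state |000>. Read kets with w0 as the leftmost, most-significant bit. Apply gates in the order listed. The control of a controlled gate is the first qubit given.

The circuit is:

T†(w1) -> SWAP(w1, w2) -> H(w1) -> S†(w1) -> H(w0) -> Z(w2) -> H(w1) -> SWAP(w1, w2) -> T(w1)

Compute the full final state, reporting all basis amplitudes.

The resulting statevector has amplitude sqrt(2)*(1 - I)/4 on |000>, sqrt(2)*(1 + I)/4 on |001>, 0 on |010>, 0 on |011>, sqrt(2)*(1 - I)/4 on |100>, sqrt(2)*(1 + I)/4 on |101>, 0 on |110>, 0 on |111>.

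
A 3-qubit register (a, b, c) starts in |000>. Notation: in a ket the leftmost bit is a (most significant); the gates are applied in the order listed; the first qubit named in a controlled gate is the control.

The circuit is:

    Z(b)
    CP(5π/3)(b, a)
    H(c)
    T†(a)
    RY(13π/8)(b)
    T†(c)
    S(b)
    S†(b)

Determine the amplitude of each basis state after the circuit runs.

After the circuit, the state carries amplitude -sqrt(2)*cos(3*pi/16)/2 on |000>, sqrt(2)*exp(3*I*pi/4)*cos(3*pi/16)/2 on |001>, sqrt(2)*sin(3*pi/16)/2 on |010>, -sqrt(2)*exp(3*I*pi/4)*sin(3*pi/16)/2 on |011>, 0 on |100>, 0 on |101>, 0 on |110>, 0 on |111>. Key observation: steps 7-8 multiply out to the identity, so the circuit reduces to the remaining gates.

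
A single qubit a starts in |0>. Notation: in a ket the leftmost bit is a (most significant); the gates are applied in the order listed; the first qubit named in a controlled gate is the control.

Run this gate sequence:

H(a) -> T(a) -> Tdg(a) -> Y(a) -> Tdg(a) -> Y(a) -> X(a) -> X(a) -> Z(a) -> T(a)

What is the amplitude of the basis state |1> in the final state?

The amplitude on |1> is -sqrt(2)*exp(I*pi/4)/2.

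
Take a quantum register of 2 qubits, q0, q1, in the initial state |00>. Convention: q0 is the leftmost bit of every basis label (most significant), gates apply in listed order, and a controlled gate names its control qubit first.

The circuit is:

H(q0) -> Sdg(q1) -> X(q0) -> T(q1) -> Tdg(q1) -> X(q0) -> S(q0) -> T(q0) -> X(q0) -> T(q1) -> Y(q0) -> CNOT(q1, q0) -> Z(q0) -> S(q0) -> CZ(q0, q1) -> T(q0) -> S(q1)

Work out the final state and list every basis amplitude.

The resulting statevector has amplitude -sqrt(2)*I/2 on |00>, 0 on |01>, -sqrt(2)/2 on |10>, 0 on |11>. Key observation: steps 3-6 multiply out to the identity, so the circuit reduces to the remaining gates.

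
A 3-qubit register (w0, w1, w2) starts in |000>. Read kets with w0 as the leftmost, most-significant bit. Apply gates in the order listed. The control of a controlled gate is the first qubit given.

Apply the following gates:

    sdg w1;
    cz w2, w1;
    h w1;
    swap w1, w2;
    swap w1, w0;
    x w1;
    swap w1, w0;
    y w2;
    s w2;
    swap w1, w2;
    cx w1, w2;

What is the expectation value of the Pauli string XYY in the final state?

The observable XYY averages to 0.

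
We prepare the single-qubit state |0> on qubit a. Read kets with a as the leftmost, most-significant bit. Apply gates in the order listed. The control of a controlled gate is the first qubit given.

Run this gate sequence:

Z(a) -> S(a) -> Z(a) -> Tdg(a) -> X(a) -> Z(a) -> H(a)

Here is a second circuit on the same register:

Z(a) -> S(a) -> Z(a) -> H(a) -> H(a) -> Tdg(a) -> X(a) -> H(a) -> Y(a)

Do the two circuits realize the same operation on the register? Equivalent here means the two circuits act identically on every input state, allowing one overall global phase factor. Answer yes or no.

No — the two circuits implement different unitaries, even allowing a global phase.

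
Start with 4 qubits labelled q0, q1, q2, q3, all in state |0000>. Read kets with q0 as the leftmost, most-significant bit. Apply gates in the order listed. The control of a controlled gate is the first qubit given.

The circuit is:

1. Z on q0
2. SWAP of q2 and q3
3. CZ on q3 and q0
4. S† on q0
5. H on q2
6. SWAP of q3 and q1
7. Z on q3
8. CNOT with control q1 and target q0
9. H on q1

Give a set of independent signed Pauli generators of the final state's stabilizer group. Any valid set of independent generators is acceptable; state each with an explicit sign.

The stabilizer group can be generated by +IXII, +IIXI, +ZIII, +IIIZ, among other valid generating sets.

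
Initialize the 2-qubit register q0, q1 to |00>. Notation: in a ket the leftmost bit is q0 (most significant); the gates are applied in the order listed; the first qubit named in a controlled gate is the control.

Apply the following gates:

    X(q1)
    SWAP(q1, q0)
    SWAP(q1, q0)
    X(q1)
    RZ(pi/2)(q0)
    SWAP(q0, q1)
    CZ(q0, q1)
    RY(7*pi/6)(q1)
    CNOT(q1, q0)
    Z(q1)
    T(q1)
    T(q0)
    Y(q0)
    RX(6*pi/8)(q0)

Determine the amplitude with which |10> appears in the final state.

The amplitude on |10> is sqrt(2 - sqrt(2))*(-sqrt(6) + sqrt(2))*exp(I*pi/4)/8. Key observation: steps 1-4 multiply out to the identity, so the circuit reduces to the remaining gates.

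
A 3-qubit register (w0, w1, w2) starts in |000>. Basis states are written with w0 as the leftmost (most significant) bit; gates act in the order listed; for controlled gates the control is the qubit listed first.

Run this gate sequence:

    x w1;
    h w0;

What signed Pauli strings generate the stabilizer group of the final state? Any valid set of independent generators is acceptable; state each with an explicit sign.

One valid set of independent stabilizer generators is +XII, -IZI, +IIZ (any independent generating set of the same group is equally correct).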